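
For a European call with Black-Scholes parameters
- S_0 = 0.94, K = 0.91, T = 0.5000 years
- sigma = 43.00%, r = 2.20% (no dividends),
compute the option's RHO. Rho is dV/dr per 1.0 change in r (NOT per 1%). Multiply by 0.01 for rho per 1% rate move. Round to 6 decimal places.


d1 = 0.2948808790; d2 = -0.0091750369
phi(d1) = 0.3819689717; exp(-qT) = 1.0000000000; exp(-rT) = 0.9890602788
N(d2) = 0.4963397412
Rho = K*T*exp(-rT)*N(d2) = 0.9100 * 0.5000 * 0.9890602788 * 0.4963397412 = 0.223364

Answer: Rho = 0.223364


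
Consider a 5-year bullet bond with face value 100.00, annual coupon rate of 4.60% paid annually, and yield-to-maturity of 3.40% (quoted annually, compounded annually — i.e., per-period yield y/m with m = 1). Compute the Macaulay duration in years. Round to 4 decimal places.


Answer: Macaulay duration = 4.5917 years

Derivation:
Coupon per period c = face * coupon_rate / m = 4.600000
Periods per year m = 1; per-period yield y/m = 0.034000
Number of cashflows N = 5
Cashflows (t years, CF_t, discount factor 1/(1+y/m)^(m*t), PV):
  t = 1.0000: CF_t = 4.600000, DF = 0.967118, PV = 4.448743
  t = 2.0000: CF_t = 4.600000, DF = 0.935317, PV = 4.302459
  t = 3.0000: CF_t = 4.600000, DF = 0.904562, PV = 4.160986
  t = 4.0000: CF_t = 4.600000, DF = 0.874818, PV = 4.024164
  t = 5.0000: CF_t = 104.600000, DF = 0.846052, PV = 88.497090
Price P = sum_t PV_t = 105.433442
Macaulay numerator sum_t t * PV_t:
  t * PV_t at t = 1.0000: 4.448743
  t * PV_t at t = 2.0000: 8.604918
  t * PV_t at t = 3.0000: 12.482957
  t * PV_t at t = 4.0000: 16.096656
  t * PV_t at t = 5.0000: 442.485450
Macaulay duration D = (sum_t t * PV_t) / P = 484.118725 / 105.433442 = 4.591700


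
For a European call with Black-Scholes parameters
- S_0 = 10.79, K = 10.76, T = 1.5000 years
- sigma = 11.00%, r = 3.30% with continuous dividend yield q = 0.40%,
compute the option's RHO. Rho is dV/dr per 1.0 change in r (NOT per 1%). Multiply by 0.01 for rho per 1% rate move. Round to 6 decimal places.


d1 = 0.4109147051; d2 = 0.2761927692
phi(d1) = 0.3666439811; exp(-qT) = 0.9940179641; exp(-rT) = 0.9517051581
N(d2) = 0.6087999947
Rho = K*T*exp(-rT)*N(d2) = 10.7600 * 1.5000 * 0.9517051581 * 0.6087999947 = 9.351485

Answer: Rho = 9.351485


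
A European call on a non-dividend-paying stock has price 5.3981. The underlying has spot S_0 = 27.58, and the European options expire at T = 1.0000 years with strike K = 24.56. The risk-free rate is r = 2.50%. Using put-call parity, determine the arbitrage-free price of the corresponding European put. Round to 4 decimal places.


Put-call parity: C - P = S_0 * exp(-qT) - K * exp(-rT).
S_0 * exp(-qT) = 27.5800 * 1.00000000 = 27.58000000
K * exp(-rT) = 24.5600 * 0.97530991 = 23.95361144
P = C - S*exp(-qT) + K*exp(-rT)
P = 5.3981 - 27.58000000 + 23.95361144 = 1.7717

Answer: Put price = 1.7717


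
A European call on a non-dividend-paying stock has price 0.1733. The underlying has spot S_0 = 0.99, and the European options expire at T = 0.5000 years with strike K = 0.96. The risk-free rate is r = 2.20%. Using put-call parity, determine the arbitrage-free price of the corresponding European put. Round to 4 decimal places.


Put-call parity: C - P = S_0 * exp(-qT) - K * exp(-rT).
S_0 * exp(-qT) = 0.9900 * 1.00000000 = 0.99000000
K * exp(-rT) = 0.9600 * 0.98906028 = 0.94949787
P = C - S*exp(-qT) + K*exp(-rT)
P = 0.1733 - 0.99000000 + 0.94949787 = 0.1328

Answer: Put price = 0.1328


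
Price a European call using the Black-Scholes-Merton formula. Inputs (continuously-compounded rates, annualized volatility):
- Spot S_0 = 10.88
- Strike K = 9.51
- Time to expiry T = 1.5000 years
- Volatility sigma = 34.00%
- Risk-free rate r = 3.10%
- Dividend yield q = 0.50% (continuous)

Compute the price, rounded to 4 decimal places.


d1 = (ln(S/K) + (r - q + 0.5*sigma^2) * T) / (sigma * sqrt(T)) = 0.62505783
d2 = d1 - sigma * sqrt(T) = 0.20864457
exp(-rT) = 0.95456456; exp(-qT) = 0.99252805
C = S_0 * exp(-qT) * N(d1) - K * exp(-rT) * N(d2)
N(d1) = 0.73403345; N(d2) = 0.58263714
C = 10.8800 * 0.99252805 * 0.73403345 - 9.5100 * 0.95456456 * 0.58263714 = 2.6375

Answer: Price = 2.6375


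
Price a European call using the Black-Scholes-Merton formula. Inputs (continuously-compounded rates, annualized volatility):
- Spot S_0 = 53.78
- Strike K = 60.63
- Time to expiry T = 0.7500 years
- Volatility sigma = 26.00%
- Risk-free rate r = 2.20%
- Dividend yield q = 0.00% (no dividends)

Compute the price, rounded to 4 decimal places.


d1 = (ln(S/K) + (r - q + 0.5*sigma^2) * T) / (sigma * sqrt(T)) = -0.34657968
d2 = d1 - sigma * sqrt(T) = -0.57174628
exp(-rT) = 0.98363538; exp(-qT) = 1.00000000
C = S_0 * exp(-qT) * N(d1) - K * exp(-rT) * N(d2)
N(d1) = 0.36445356; N(d2) = 0.28374694
C = 53.7800 * 1.00000000 * 0.36445356 - 60.6300 * 0.98363538 * 0.28374694 = 2.6783

Answer: Price = 2.6783


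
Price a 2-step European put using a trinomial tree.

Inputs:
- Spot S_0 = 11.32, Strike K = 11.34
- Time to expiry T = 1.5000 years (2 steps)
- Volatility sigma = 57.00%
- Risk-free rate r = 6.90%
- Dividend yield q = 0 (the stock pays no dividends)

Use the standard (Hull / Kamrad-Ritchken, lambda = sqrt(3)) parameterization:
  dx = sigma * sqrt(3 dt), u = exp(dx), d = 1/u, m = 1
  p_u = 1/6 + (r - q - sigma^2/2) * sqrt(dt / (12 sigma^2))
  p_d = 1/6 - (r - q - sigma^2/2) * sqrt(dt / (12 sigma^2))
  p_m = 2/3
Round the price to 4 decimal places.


Answer: Price = V(0,0) = 1.9994

Derivation:
dt = T/N = 0.750000; dx = sigma*sqrt(3*dt) = 0.855000
u = exp(dx) = 2.351374; d = 1/u = 0.425283
p_u = 0.125680, p_m = 0.666667, p_d = 0.207654
Discount per step: exp(-r*dt) = 0.949566
Stock lattice S(k, j) with j the centered position index:
  k=0: S(0,+0) = 11.3200
  k=1: S(1,-1) = 4.8142; S(1,+0) = 11.3200; S(1,+1) = 26.6176
  k=2: S(2,-2) = 2.0474; S(2,-1) = 4.8142; S(2,+0) = 11.3200; S(2,+1) = 26.6176; S(2,+2) = 62.5878
Terminal payoffs V(N, j) = max(K - S_T, 0):
  V(2,-2) = 9.292599; V(2,-1) = 6.525794; V(2,+0) = 0.020000; V(2,+1) = 0.000000; V(2,+2) = 0.000000
Backward induction: V(k, j) = exp(-r*dt) * [p_u * V(k+1, j+1) + p_m * V(k+1, j) + p_d * V(k+1, j-1)]
  V(1,-1) = exp(-r*dt) * [p_u*0.020000 + p_m*6.525794 + p_d*9.292599] = 5.965825
  V(1,+0) = exp(-r*dt) * [p_u*0.000000 + p_m*0.020000 + p_d*6.525794] = 1.299422
  V(1,+1) = exp(-r*dt) * [p_u*0.000000 + p_m*0.000000 + p_d*0.020000] = 0.003944
  V(0,+0) = exp(-r*dt) * [p_u*0.003944 + p_m*1.299422 + p_d*5.965825] = 1.999408


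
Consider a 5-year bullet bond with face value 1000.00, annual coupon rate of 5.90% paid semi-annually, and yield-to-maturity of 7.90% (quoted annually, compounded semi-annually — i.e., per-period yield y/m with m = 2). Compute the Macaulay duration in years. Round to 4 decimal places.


Coupon per period c = face * coupon_rate / m = 29.500000
Periods per year m = 2; per-period yield y/m = 0.039500
Number of cashflows N = 10
Cashflows (t years, CF_t, discount factor 1/(1+y/m)^(m*t), PV):
  t = 0.5000: CF_t = 29.500000, DF = 0.962001, PV = 28.379028
  t = 1.0000: CF_t = 29.500000, DF = 0.925446, PV = 27.300653
  t = 1.5000: CF_t = 29.500000, DF = 0.890280, PV = 26.263254
  t = 2.0000: CF_t = 29.500000, DF = 0.856450, PV = 25.265276
  t = 2.5000: CF_t = 29.500000, DF = 0.823906, PV = 24.305220
  t = 3.0000: CF_t = 29.500000, DF = 0.792598, PV = 23.381645
  t = 3.5000: CF_t = 29.500000, DF = 0.762480, PV = 22.493165
  t = 4.0000: CF_t = 29.500000, DF = 0.733507, PV = 21.638446
  t = 4.5000: CF_t = 29.500000, DF = 0.705634, PV = 20.816206
  t = 5.0000: CF_t = 1029.500000, DF = 0.678821, PV = 698.845888
Price P = sum_t PV_t = 918.688779
Macaulay numerator sum_t t * PV_t:
  t * PV_t at t = 0.5000: 14.189514
  t * PV_t at t = 1.0000: 27.300653
  t * PV_t at t = 1.5000: 39.394881
  t * PV_t at t = 2.0000: 50.530551
  t * PV_t at t = 2.5000: 60.763049
  t * PV_t at t = 3.0000: 70.144934
  t * PV_t at t = 3.5000: 78.726076
  t * PV_t at t = 4.0000: 86.553784
  t * PV_t at t = 4.5000: 93.672926
  t * PV_t at t = 5.0000: 3494.229441
Macaulay duration D = (sum_t t * PV_t) / P = 4015.505809 / 918.688779 = 4.370910

Answer: Macaulay duration = 4.3709 years


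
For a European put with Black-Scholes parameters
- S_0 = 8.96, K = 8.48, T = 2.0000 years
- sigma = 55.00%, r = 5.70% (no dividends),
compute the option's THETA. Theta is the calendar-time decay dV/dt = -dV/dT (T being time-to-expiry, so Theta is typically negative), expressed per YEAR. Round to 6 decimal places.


d1 = 0.6062602112; d2 = -0.1715572481
phi(d1) = 0.3319688117; exp(-qT) = 1.0000000000; exp(-rT) = 0.8922579559
Theta = -S*exp(-qT)*phi(d1)*sigma/(2*sqrt(T)) + r*K*exp(-rT)*N(-d2) - q*S*exp(-qT)*N(-d1)
N(-d1) = 0.2721709878; N(-d2) = 0.5681071899; sqrt(T) = 1.4142135624
Term 1 = -8.9600 * 1.0000000000 * 0.3319688117 * 0.5500 / (2 * 1.4142135624) = -0.5783929484
Term 2 = 0.0570 * 8.4800 * 0.8922579559 * 0.5681071899 = 0.2450142946
Term 3 = 0 (no dividend yield, q = 0)
Theta = -0.5783929484 + (0.2450142946) + (0.0000000000) = -0.333379

Answer: Theta = -0.333379


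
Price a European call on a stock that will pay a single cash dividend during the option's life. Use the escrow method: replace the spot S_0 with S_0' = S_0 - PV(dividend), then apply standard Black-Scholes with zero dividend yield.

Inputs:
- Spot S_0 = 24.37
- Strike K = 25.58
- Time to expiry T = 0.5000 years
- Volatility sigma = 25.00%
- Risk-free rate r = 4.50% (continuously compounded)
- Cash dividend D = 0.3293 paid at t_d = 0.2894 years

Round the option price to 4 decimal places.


PV(D) = D * exp(-r * t_d) = 0.3293 * 0.98706143 = 0.32503933
S_0' = S_0 - PV(D) = 24.3700 - 0.32503933 = 24.04496067
d1 = (ln(S_0'/K) + (r + sigma^2/2)*T) / (sigma*sqrt(T)) = -0.13440888
d2 = d1 - sigma*sqrt(T) = -0.31118557
exp(-rT) = 0.97775124
N(d1) = 0.44653963; N(d2) = 0.37782978
C = S_0' * N(d1) - K * exp(-rT) * N(d2) = 24.04496067 * 0.44653963 - 25.5800 * 0.97775124 * 0.37782978 = 1.2872

Answer: Price = 1.2872


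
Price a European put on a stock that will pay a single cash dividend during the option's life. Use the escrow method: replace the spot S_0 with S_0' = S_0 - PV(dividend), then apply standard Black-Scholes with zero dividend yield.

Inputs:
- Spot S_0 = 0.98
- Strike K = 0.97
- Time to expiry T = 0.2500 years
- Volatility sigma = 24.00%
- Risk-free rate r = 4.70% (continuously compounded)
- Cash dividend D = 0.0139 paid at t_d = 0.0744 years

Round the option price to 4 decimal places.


Answer: Price = 0.0424

Derivation:
PV(D) = D * exp(-r * t_d) = 0.0139 * 0.99650931 = 0.01385148
S_0' = S_0 - PV(D) = 0.9800 - 0.01385148 = 0.96614852
d1 = (ln(S_0'/K) + (r + sigma^2/2)*T) / (sigma*sqrt(T)) = 0.12476249
d2 = d1 - sigma*sqrt(T) = 0.00476249
exp(-rT) = 0.98831876
N(-d1) = 0.45035579; N(-d2) = 0.49810005
P = K * exp(-rT) * N(-d2) - S_0' * N(-d1) = 0.9700 * 0.98831876 * 0.49810005 - 0.96614852 * 0.45035579 = 0.0424


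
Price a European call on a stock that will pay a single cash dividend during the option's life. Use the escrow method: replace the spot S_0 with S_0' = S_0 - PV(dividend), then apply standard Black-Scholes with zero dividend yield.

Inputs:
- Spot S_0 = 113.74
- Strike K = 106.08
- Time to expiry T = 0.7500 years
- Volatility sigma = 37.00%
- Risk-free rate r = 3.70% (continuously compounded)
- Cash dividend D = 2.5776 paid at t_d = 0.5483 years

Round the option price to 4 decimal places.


Answer: Price = 18.0322

Derivation:
PV(D) = D * exp(-r * t_d) = 2.5776 * 0.97991730 = 2.52583483
S_0' = S_0 - PV(D) = 113.7400 - 2.52583483 = 111.21416517
d1 = (ln(S_0'/K) + (r + sigma^2/2)*T) / (sigma*sqrt(T)) = 0.39432003
d2 = d1 - sigma*sqrt(T) = 0.07389064
exp(-rT) = 0.97263149
N(d1) = 0.65332761; N(d2) = 0.52945130
C = S_0' * N(d1) - K * exp(-rT) * N(d2) = 111.21416517 * 0.65332761 - 106.0800 * 0.97263149 * 0.52945130 = 18.0322


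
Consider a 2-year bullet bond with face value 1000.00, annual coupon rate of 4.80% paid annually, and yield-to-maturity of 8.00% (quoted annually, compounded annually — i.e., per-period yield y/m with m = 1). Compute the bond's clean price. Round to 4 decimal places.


Coupon per period c = face * coupon_rate / m = 48.000000
Periods per year m = 1; per-period yield y/m = 0.080000
Number of cashflows N = 2
Cashflows (t years, CF_t, discount factor 1/(1+y/m)^(m*t), PV):
  t = 1.0000: CF_t = 48.000000, DF = 0.925926, PV = 44.444444
  t = 2.0000: CF_t = 1048.000000, DF = 0.857339, PV = 898.491084
Price P = sum_t PV_t = 942.935528

Answer: Price = 942.9355


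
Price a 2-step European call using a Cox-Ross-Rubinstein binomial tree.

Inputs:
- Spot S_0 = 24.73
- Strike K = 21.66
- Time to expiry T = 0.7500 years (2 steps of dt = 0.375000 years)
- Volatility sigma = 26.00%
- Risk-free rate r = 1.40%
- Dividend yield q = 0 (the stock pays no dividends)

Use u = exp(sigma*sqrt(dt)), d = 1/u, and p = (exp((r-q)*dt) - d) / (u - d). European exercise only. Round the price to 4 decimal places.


Answer: Price = V(0,0) = 4.2917

Derivation:
dt = T/N = 0.375000
u = exp(sigma*sqrt(dt)) = 1.172592; d = 1/u = 0.852811
p = (exp((r-q)*dt) - d) / (u - d) = 0.476740
Discount per step: exp(-r*dt) = 0.994764
Stock lattice S(k, i) with i counting down-moves:
  k=0: S(0,0) = 24.7300
  k=1: S(1,0) = 28.9982; S(1,1) = 21.0900
  k=2: S(2,0) = 34.0031; S(2,1) = 24.7300; S(2,2) = 17.9858
Terminal payoffs V(N, i) = max(S_T - K, 0):
  V(2,0) = 12.343068; V(2,1) = 3.070000; V(2,2) = 0.000000
Backward induction: V(k, i) = exp(-r*dt) * [p * V(k+1, i) + (1-p) * V(k+1, i+1)].
  V(1,0) = exp(-r*dt) * [p*12.343068 + (1-p)*3.070000] = 7.451622
  V(1,1) = exp(-r*dt) * [p*3.070000 + (1-p)*0.000000] = 1.455929
  V(0,0) = exp(-r*dt) * [p*7.451622 + (1-p)*1.455929] = 4.291727


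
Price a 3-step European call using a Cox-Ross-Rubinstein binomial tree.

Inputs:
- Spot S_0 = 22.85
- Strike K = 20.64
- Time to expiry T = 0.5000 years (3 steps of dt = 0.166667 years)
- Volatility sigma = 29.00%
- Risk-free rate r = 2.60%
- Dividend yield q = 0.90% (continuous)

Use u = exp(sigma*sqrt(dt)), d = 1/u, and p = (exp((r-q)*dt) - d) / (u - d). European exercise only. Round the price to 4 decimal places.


dt = T/N = 0.166667
u = exp(sigma*sqrt(dt)) = 1.125685; d = 1/u = 0.888348
p = (exp((r-q)*dt) - d) / (u - d) = 0.482391
Discount per step: exp(-r*dt) = 0.995676
Stock lattice S(k, i) with i counting down-moves:
  k=0: S(0,0) = 22.8500
  k=1: S(1,0) = 25.7219; S(1,1) = 20.2987
  k=2: S(2,0) = 28.9548; S(2,1) = 22.8500; S(2,2) = 18.0323
  k=3: S(3,0) = 32.5940; S(3,1) = 25.7219; S(3,2) = 20.2987; S(3,3) = 16.0190
Terminal payoffs V(N, i) = max(S_T - K, 0):
  V(3,0) = 11.953964; V(3,1) = 5.081909; V(3,2) = 0.000000; V(3,3) = 0.000000
Backward induction: V(k, i) = exp(-r*dt) * [p * V(k+1, i) + (1-p) * V(k+1, i+1)].
  V(2,0) = exp(-r*dt) * [p*11.953964 + (1-p)*5.081909] = 8.360622
  V(2,1) = exp(-r*dt) * [p*5.081909 + (1-p)*0.000000] = 2.440869
  V(2,2) = exp(-r*dt) * [p*0.000000 + (1-p)*0.000000] = 0.000000
  V(1,0) = exp(-r*dt) * [p*8.360622 + (1-p)*2.440869] = 5.273605
  V(1,1) = exp(-r*dt) * [p*2.440869 + (1-p)*0.000000] = 1.172363
  V(0,0) = exp(-r*dt) * [p*5.273605 + (1-p)*1.172363] = 3.137144

Answer: Price = V(0,0) = 3.1371


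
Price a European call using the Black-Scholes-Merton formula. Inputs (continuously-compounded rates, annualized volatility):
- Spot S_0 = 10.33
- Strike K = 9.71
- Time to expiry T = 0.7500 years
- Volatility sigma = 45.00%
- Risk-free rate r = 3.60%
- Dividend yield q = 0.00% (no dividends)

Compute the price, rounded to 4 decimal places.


Answer: Price = 2.0064

Derivation:
d1 = (ln(S/K) + (r - q + 0.5*sigma^2) * T) / (sigma * sqrt(T)) = 0.42296296
d2 = d1 - sigma * sqrt(T) = 0.03325153
exp(-rT) = 0.97336124; exp(-qT) = 1.00000000
C = S_0 * exp(-qT) * N(d1) - K * exp(-rT) * N(d2)
N(d1) = 0.66383886; N(d2) = 0.51326300
C = 10.3300 * 1.00000000 * 0.66383886 - 9.7100 * 0.97336124 * 0.51326300 = 2.0064


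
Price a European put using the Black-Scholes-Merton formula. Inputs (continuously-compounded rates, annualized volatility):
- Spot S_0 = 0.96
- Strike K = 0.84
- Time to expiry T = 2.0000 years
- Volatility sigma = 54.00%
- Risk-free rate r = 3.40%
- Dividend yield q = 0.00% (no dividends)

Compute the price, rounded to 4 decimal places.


d1 = (ln(S/K) + (r - q + 0.5*sigma^2) * T) / (sigma * sqrt(T)) = 0.64573436
d2 = d1 - sigma * sqrt(T) = -0.11794097
exp(-rT) = 0.93426047; exp(-qT) = 1.00000000
P = K * exp(-rT) * N(-d2) - S_0 * exp(-qT) * N(-d1)
N(-d1) = 0.25922570; N(-d2) = 0.54694278
P = 0.8400 * 0.93426047 * 0.54694278 - 0.9600 * 1.00000000 * 0.25922570 = 0.1804

Answer: Price = 0.1804


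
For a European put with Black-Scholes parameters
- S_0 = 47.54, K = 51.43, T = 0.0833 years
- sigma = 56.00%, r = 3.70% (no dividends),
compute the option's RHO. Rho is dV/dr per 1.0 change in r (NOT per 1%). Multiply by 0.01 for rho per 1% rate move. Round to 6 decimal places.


d1 = -0.3867370238; d2 = -0.5483627643
phi(d1) = 0.3701965138; exp(-qT) = 1.0000000000; exp(-rT) = 0.9969226448
N(-d2) = 0.7082785807
Rho = -K*T*exp(-rT)*N(-d2) = -51.4300 * 0.0833 * 0.9969226448 * 0.7082785807 = -3.025012

Answer: Rho = -3.025012


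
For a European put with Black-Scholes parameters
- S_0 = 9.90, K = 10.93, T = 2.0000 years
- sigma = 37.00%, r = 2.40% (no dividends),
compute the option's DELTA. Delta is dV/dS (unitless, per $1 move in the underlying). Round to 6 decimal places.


d1 = 0.1642082639; d2 = -0.3590507541
phi(d1) = 0.3935997653; exp(-qT) = 1.0000000000; exp(-rT) = 0.9531337871
N(-d1) = 0.4347835979
Delta = -exp(-qT) * N(-d1) = -1.0000000000 * 0.4347835979 = -0.434784

Answer: Delta = -0.434784


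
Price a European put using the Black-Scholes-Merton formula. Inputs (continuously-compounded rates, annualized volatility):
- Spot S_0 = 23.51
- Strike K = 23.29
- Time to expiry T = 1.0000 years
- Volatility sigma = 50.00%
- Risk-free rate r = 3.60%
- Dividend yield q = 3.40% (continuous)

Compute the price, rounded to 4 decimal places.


Answer: Price = 4.3329

Derivation:
d1 = (ln(S/K) + (r - q + 0.5*sigma^2) * T) / (sigma * sqrt(T)) = 0.27280356
d2 = d1 - sigma * sqrt(T) = -0.22719644
exp(-rT) = 0.96464029; exp(-qT) = 0.96657150
P = K * exp(-rT) * N(-d2) - S_0 * exp(-qT) * N(-d1)
N(-d1) = 0.39250211; N(-d2) = 0.58986450
P = 23.2900 * 0.96464029 * 0.58986450 - 23.5100 * 0.96657150 * 0.39250211 = 4.3329


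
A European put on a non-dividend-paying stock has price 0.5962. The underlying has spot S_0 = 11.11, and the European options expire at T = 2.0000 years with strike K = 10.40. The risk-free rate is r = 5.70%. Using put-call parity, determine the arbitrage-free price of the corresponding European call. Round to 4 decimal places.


Answer: Call price = 2.4267

Derivation:
Put-call parity: C - P = S_0 * exp(-qT) - K * exp(-rT).
S_0 * exp(-qT) = 11.1100 * 1.00000000 = 11.11000000
K * exp(-rT) = 10.4000 * 0.89225796 = 9.27948274
C = P + S*exp(-qT) - K*exp(-rT)
C = 0.5962 + 11.11000000 - 9.27948274 = 2.4267


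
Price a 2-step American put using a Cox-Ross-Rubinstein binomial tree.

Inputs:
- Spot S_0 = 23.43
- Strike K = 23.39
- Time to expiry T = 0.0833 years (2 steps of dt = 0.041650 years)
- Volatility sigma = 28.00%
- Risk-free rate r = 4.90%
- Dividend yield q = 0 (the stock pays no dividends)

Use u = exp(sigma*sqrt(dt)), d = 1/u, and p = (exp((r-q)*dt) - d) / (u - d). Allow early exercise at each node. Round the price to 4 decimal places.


Answer: Price = V(0,0) = 0.6249

Derivation:
dt = T/N = 0.041650
u = exp(sigma*sqrt(dt)) = 1.058808; d = 1/u = 0.944459
p = (exp((r-q)*dt) - d) / (u - d) = 0.503584
Discount per step: exp(-r*dt) = 0.997961
Stock lattice S(k, i) with i counting down-moves:
  k=0: S(0,0) = 23.4300
  k=1: S(1,0) = 24.8079; S(1,1) = 22.1287
  k=2: S(2,0) = 26.2668; S(2,1) = 23.4300; S(2,2) = 20.8996
Terminal payoffs V(N, i) = max(K - S_T, 0):
  V(2,0) = 0.000000; V(2,1) = 0.000000; V(2,2) = 2.490388
Backward induction: V(k, i) = exp(-r*dt) * [p * V(k+1, i) + (1-p) * V(k+1, i+1)]; then take max(V_cont, immediate exercise) for American.
  V(1,0) = exp(-r*dt) * [p*0.000000 + (1-p)*0.000000] = 0.000000; exercise = 0.000000; V(1,0) = max -> 0.000000
  V(1,1) = exp(-r*dt) * [p*0.000000 + (1-p)*2.490388] = 1.233748; exercise = 1.261333; V(1,1) = max -> 1.261333
  V(0,0) = exp(-r*dt) * [p*0.000000 + (1-p)*1.261333] = 0.624869; exercise = 0.000000; V(0,0) = max -> 0.624869


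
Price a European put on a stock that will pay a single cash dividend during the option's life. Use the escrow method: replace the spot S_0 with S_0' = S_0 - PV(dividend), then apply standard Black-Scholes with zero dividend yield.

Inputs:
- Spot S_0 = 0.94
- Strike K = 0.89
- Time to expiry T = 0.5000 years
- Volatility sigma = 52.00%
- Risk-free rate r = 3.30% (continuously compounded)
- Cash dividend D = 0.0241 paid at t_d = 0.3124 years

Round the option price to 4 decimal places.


Answer: Price = 0.1113

Derivation:
PV(D) = D * exp(-r * t_d) = 0.0241 * 0.98974376 = 0.02385282
S_0' = S_0 - PV(D) = 0.9400 - 0.02385282 = 0.91614718
d1 = (ln(S_0'/K) + (r + sigma^2/2)*T) / (sigma*sqrt(T)) = 0.30747059
d2 = d1 - sigma*sqrt(T) = -0.06022493
exp(-rT) = 0.98363538
N(-d1) = 0.37924260; N(-d2) = 0.52401176
P = K * exp(-rT) * N(-d2) - S_0' * N(-d1) = 0.8900 * 0.98363538 * 0.52401176 - 0.91614718 * 0.37924260 = 0.1113


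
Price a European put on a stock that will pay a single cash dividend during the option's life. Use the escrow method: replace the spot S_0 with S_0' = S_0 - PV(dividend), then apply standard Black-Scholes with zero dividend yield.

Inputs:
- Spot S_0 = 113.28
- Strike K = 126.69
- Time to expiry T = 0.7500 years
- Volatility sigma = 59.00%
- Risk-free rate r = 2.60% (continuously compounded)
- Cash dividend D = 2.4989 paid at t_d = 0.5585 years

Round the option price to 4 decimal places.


Answer: Price = 30.9903

Derivation:
PV(D) = D * exp(-r * t_d) = 2.4989 * 0.98558392 = 2.46287566
S_0' = S_0 - PV(D) = 113.2800 - 2.46287566 = 110.81712434
d1 = (ln(S_0'/K) + (r + sigma^2/2)*T) / (sigma*sqrt(T)) = 0.03165769
d2 = d1 - sigma*sqrt(T) = -0.47929729
exp(-rT) = 0.98068890
N(-d1) = 0.48737252; N(-d2) = 0.68413643
P = K * exp(-rT) * N(-d2) - S_0' * N(-d1) = 126.6900 * 0.98068890 * 0.68413643 - 110.81712434 * 0.48737252 = 30.9903


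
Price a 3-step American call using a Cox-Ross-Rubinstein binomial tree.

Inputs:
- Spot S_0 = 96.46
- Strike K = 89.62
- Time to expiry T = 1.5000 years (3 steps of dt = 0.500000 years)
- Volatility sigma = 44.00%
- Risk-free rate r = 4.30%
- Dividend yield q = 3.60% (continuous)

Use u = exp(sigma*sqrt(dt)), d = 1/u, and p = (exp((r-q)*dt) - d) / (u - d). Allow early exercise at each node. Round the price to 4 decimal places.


dt = T/N = 0.500000
u = exp(sigma*sqrt(dt)) = 1.364963; d = 1/u = 0.732621
p = (exp((r-q)*dt) - d) / (u - d) = 0.428384
Discount per step: exp(-r*dt) = 0.978729
Stock lattice S(k, i) with i counting down-moves:
  k=0: S(0,0) = 96.4600
  k=1: S(1,0) = 131.6643; S(1,1) = 70.6686
  k=2: S(2,0) = 179.7168; S(2,1) = 96.4600; S(2,2) = 51.7733
  k=3: S(3,0) = 245.3067; S(3,1) = 131.6643; S(3,2) = 70.6686; S(3,3) = 37.9302
Terminal payoffs V(N, i) = max(S_T - K, 0):
  V(3,0) = 155.686725; V(3,1) = 42.044286; V(3,2) = 0.000000; V(3,3) = 0.000000
Backward induction: V(k, i) = exp(-r*dt) * [p * V(k+1, i) + (1-p) * V(k+1, i+1)]; then take max(V_cont, immediate exercise) for American.
  V(2,0) = exp(-r*dt) * [p*155.686725 + (1-p)*42.044286] = 88.797120; exercise = 90.096819; V(2,0) = max -> 90.096819
  V(2,1) = exp(-r*dt) * [p*42.044286 + (1-p)*0.000000] = 17.628009; exercise = 6.840000; V(2,1) = max -> 17.628009
  V(2,2) = exp(-r*dt) * [p*0.000000 + (1-p)*0.000000] = 0.000000; exercise = 0.000000; V(2,2) = max -> 0.000000
  V(1,0) = exp(-r*dt) * [p*90.096819 + (1-p)*17.628009] = 47.637224; exercise = 42.044286; V(1,0) = max -> 47.637224
  V(1,1) = exp(-r*dt) * [p*17.628009 + (1-p)*0.000000] = 7.390938; exercise = 0.000000; V(1,1) = max -> 7.390938
  V(0,0) = exp(-r*dt) * [p*47.637224 + (1-p)*7.390938] = 24.107885; exercise = 6.840000; V(0,0) = max -> 24.107885

Answer: Price = V(0,0) = 24.1079


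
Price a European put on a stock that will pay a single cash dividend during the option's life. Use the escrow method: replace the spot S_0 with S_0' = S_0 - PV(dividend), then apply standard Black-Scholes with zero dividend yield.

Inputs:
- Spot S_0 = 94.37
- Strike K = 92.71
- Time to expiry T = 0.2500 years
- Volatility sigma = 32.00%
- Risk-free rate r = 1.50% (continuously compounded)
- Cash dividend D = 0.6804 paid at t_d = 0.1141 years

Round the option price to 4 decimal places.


Answer: Price = 5.2913

Derivation:
PV(D) = D * exp(-r * t_d) = 0.6804 * 0.99828996 = 0.67923649
S_0' = S_0 - PV(D) = 94.3700 - 0.67923649 = 93.69076351
d1 = (ln(S_0'/K) + (r + sigma^2/2)*T) / (sigma*sqrt(T)) = 0.16920792
d2 = d1 - sigma*sqrt(T) = 0.00920792
exp(-rT) = 0.99625702
N(-d1) = 0.43281655; N(-d2) = 0.49632662
P = K * exp(-rT) * N(-d2) - S_0' * N(-d1) = 92.7100 * 0.99625702 * 0.49632662 - 93.69076351 * 0.43281655 = 5.2913


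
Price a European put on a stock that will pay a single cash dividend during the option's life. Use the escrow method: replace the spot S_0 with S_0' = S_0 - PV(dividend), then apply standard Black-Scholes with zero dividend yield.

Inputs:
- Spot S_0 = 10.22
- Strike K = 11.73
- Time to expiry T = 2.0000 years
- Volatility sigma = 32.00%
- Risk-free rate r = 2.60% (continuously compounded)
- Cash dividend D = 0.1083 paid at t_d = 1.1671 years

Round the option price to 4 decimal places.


Answer: Price = 2.4544

Derivation:
PV(D) = D * exp(-r * t_d) = 0.1083 * 0.97011118 = 0.10506304
S_0' = S_0 - PV(D) = 10.2200 - 0.10506304 = 10.11493696
d1 = (ln(S_0'/K) + (r + sigma^2/2)*T) / (sigma*sqrt(T)) = 0.01384068
d2 = d1 - sigma*sqrt(T) = -0.43870766
exp(-rT) = 0.94932887
N(-d1) = 0.49447854; N(-d2) = 0.66956331
P = K * exp(-rT) * N(-d2) - S_0' * N(-d1) = 11.7300 * 0.94932887 * 0.66956331 - 10.11493696 * 0.49447854 = 2.4544


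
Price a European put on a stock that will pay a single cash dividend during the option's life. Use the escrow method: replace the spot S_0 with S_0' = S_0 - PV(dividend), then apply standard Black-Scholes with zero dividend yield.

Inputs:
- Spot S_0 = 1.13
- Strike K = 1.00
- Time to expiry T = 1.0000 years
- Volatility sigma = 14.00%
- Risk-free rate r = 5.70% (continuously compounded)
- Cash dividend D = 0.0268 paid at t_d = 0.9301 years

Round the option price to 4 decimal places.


Answer: Price = 0.0095

Derivation:
PV(D) = D * exp(-r * t_d) = 0.0268 * 0.94836512 = 0.02541619
S_0' = S_0 - PV(D) = 1.1300 - 0.02541619 = 1.10458381
d1 = (ln(S_0'/K) + (r + sigma^2/2)*T) / (sigma*sqrt(T)) = 1.18763304
d2 = d1 - sigma*sqrt(T) = 1.04763304
exp(-rT) = 0.94459407
N(-d1) = 0.11748901; N(-d2) = 0.14740385
P = K * exp(-rT) * N(-d2) - S_0' * N(-d1) = 1.0000 * 0.94459407 * 0.14740385 - 1.10458381 * 0.11748901 = 0.0095


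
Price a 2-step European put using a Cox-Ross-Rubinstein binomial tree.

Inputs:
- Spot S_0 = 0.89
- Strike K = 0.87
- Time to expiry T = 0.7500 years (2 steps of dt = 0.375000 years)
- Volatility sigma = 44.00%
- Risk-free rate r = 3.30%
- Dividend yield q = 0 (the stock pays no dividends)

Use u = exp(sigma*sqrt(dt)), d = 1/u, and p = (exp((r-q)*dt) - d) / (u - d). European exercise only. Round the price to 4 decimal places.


dt = T/N = 0.375000
u = exp(sigma*sqrt(dt)) = 1.309236; d = 1/u = 0.763804
p = (exp((r-q)*dt) - d) / (u - d) = 0.455873
Discount per step: exp(-r*dt) = 0.987701
Stock lattice S(k, i) with i counting down-moves:
  k=0: S(0,0) = 0.8900
  k=1: S(1,0) = 1.1652; S(1,1) = 0.6798
  k=2: S(2,0) = 1.5255; S(2,1) = 0.8900; S(2,2) = 0.5192
Terminal payoffs V(N, i) = max(K - S_T, 0):
  V(2,0) = 0.000000; V(2,1) = 0.000000; V(2,2) = 0.350777
Backward induction: V(k, i) = exp(-r*dt) * [p * V(k+1, i) + (1-p) * V(k+1, i+1)].
  V(1,0) = exp(-r*dt) * [p*0.000000 + (1-p)*0.000000] = 0.000000
  V(1,1) = exp(-r*dt) * [p*0.000000 + (1-p)*0.350777] = 0.188520
  V(0,0) = exp(-r*dt) * [p*0.000000 + (1-p)*0.188520] = 0.101317

Answer: Price = V(0,0) = 0.1013


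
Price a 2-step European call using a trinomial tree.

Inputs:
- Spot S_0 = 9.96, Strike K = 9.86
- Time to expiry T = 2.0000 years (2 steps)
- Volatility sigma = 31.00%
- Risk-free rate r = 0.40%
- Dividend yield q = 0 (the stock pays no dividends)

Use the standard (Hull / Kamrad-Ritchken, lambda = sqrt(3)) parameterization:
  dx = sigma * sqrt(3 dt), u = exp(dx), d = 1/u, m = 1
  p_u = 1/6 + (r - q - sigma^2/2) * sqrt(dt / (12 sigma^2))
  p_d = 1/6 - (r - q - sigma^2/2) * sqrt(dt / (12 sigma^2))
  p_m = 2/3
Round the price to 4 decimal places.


dt = T/N = 1.000000; dx = sigma*sqrt(3*dt) = 0.536936
u = exp(dx) = 1.710757; d = 1/u = 0.584537
p_u = 0.125647, p_m = 0.666667, p_d = 0.207686
Discount per step: exp(-r*dt) = 0.996008
Stock lattice S(k, j) with j the centered position index:
  k=0: S(0,+0) = 9.9600
  k=1: S(1,-1) = 5.8220; S(1,+0) = 9.9600; S(1,+1) = 17.0391
  k=2: S(2,-2) = 3.4032; S(2,-1) = 5.8220; S(2,+0) = 9.9600; S(2,+1) = 17.0391; S(2,+2) = 29.1498
Terminal payoffs V(N, j) = max(S_T - K, 0):
  V(2,-2) = 0.000000; V(2,-1) = 0.000000; V(2,+0) = 0.100000; V(2,+1) = 7.179136; V(2,+2) = 19.289815
Backward induction: V(k, j) = exp(-r*dt) * [p_u * V(k+1, j+1) + p_m * V(k+1, j) + p_d * V(k+1, j-1)]
  V(1,-1) = exp(-r*dt) * [p_u*0.100000 + p_m*0.000000 + p_d*0.000000] = 0.012515
  V(1,+0) = exp(-r*dt) * [p_u*7.179136 + p_m*0.100000 + p_d*0.000000] = 0.964836
  V(1,+1) = exp(-r*dt) * [p_u*19.289815 + p_m*7.179136 + p_d*0.100000] = 7.201700
  V(0,+0) = exp(-r*dt) * [p_u*7.201700 + p_m*0.964836 + p_d*0.012515] = 1.544503

Answer: Price = V(0,0) = 1.5445


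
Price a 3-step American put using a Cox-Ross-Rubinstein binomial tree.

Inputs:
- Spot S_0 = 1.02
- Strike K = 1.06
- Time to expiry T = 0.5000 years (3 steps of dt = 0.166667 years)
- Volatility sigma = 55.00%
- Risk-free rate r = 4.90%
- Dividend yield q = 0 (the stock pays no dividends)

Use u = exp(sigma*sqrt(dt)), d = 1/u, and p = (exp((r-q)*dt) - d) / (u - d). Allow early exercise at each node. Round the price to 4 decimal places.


dt = T/N = 0.166667
u = exp(sigma*sqrt(dt)) = 1.251742; d = 1/u = 0.798886
p = (exp((r-q)*dt) - d) / (u - d) = 0.462208
Discount per step: exp(-r*dt) = 0.991867
Stock lattice S(k, i) with i counting down-moves:
  k=0: S(0,0) = 1.0200
  k=1: S(1,0) = 1.2768; S(1,1) = 0.8149
  k=2: S(2,0) = 1.5982; S(2,1) = 1.0200; S(2,2) = 0.6510
  k=3: S(3,0) = 2.0005; S(3,1) = 1.2768; S(3,2) = 0.8149; S(3,3) = 0.5201
Terminal payoffs V(N, i) = max(K - S_T, 0):
  V(3,0) = 0.000000; V(3,1) = 0.000000; V(3,2) = 0.245136; V(3,3) = 0.539938
Backward induction: V(k, i) = exp(-r*dt) * [p * V(k+1, i) + (1-p) * V(k+1, i+1)]; then take max(V_cont, immediate exercise) for American.
  V(2,0) = exp(-r*dt) * [p*0.000000 + (1-p)*0.000000] = 0.000000; exercise = 0.000000; V(2,0) = max -> 0.000000
  V(2,1) = exp(-r*dt) * [p*0.000000 + (1-p)*0.245136] = 0.130760; exercise = 0.040000; V(2,1) = max -> 0.130760
  V(2,2) = exp(-r*dt) * [p*0.245136 + (1-p)*0.539938] = 0.400395; exercise = 0.409016; V(2,2) = max -> 0.409016
  V(1,0) = exp(-r*dt) * [p*0.000000 + (1-p)*0.130760] = 0.069750; exercise = 0.000000; V(1,0) = max -> 0.069750
  V(1,1) = exp(-r*dt) * [p*0.130760 + (1-p)*0.409016] = 0.278123; exercise = 0.245136; V(1,1) = max -> 0.278123
  V(0,0) = exp(-r*dt) * [p*0.069750 + (1-p)*0.278123] = 0.180333; exercise = 0.040000; V(0,0) = max -> 0.180333

Answer: Price = V(0,0) = 0.1803


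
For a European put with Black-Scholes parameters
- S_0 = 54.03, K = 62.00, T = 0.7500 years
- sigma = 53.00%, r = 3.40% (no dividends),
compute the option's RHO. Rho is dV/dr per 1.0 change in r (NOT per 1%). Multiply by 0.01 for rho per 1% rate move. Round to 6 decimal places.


d1 = -0.0147222950; d2 = -0.4737157590
phi(d1) = 0.3988990482; exp(-qT) = 1.0000000000; exp(-rT) = 0.9748223790
N(-d2) = 0.6821486930
Rho = -K*T*exp(-rT)*N(-d2) = -62.0000 * 0.7500 * 0.9748223790 * 0.6821486930 = -30.921282

Answer: Rho = -30.921282


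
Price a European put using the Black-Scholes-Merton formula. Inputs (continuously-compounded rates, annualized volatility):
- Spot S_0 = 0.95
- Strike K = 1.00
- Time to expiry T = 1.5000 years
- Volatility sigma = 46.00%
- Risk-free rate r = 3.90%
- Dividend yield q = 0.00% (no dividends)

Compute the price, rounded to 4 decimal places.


d1 = (ln(S/K) + (r - q + 0.5*sigma^2) * T) / (sigma * sqrt(T)) = 0.29448317
d2 = d1 - sigma * sqrt(T) = -0.26889947
exp(-rT) = 0.94317824; exp(-qT) = 1.00000000
P = K * exp(-rT) * N(-d2) - S_0 * exp(-qT) * N(-d1)
N(-d1) = 0.38419436; N(-d2) = 0.60599648
P = 1.0000 * 0.94317824 * 0.60599648 - 0.9500 * 1.00000000 * 0.38419436 = 0.2066

Answer: Price = 0.2066


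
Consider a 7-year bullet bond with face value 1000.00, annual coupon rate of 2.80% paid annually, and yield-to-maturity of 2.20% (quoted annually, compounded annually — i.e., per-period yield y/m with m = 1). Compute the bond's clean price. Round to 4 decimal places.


Coupon per period c = face * coupon_rate / m = 28.000000
Periods per year m = 1; per-period yield y/m = 0.022000
Number of cashflows N = 7
Cashflows (t years, CF_t, discount factor 1/(1+y/m)^(m*t), PV):
  t = 1.0000: CF_t = 28.000000, DF = 0.978474, PV = 27.397260
  t = 2.0000: CF_t = 28.000000, DF = 0.957411, PV = 26.807495
  t = 3.0000: CF_t = 28.000000, DF = 0.936801, PV = 26.230426
  t = 4.0000: CF_t = 28.000000, DF = 0.916635, PV = 25.665779
  t = 5.0000: CF_t = 28.000000, DF = 0.896903, PV = 25.113287
  t = 6.0000: CF_t = 28.000000, DF = 0.877596, PV = 24.572687
  t = 7.0000: CF_t = 1028.000000, DF = 0.858704, PV = 882.748207
Price P = sum_t PV_t = 1038.535141

Answer: Price = 1038.5351


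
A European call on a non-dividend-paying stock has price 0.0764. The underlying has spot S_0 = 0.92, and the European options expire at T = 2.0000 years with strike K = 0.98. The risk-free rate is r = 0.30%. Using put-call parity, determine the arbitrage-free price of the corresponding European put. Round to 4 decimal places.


Put-call parity: C - P = S_0 * exp(-qT) - K * exp(-rT).
S_0 * exp(-qT) = 0.9200 * 1.00000000 = 0.92000000
K * exp(-rT) = 0.9800 * 0.99401796 = 0.97413760
P = C - S*exp(-qT) + K*exp(-rT)
P = 0.0764 - 0.92000000 + 0.97413760 = 0.1305

Answer: Put price = 0.1305


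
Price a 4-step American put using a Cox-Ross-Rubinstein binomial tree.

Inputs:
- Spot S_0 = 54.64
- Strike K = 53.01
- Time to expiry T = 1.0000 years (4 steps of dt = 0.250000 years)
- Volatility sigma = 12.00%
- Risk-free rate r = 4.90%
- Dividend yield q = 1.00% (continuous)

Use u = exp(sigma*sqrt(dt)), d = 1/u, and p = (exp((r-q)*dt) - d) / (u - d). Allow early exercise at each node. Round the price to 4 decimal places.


dt = T/N = 0.250000
u = exp(sigma*sqrt(dt)) = 1.061837; d = 1/u = 0.941765
p = (exp((r-q)*dt) - d) / (u - d) = 0.566603
Discount per step: exp(-r*dt) = 0.987825
Stock lattice S(k, i) with i counting down-moves:
  k=0: S(0,0) = 54.6400
  k=1: S(1,0) = 58.0187; S(1,1) = 51.4580
  k=2: S(2,0) = 61.6064; S(2,1) = 54.6400; S(2,2) = 48.4613
  k=3: S(3,0) = 65.4160; S(3,1) = 58.0187; S(3,2) = 51.4580; S(3,3) = 45.6392
  k=4: S(4,0) = 69.4611; S(4,1) = 61.6064; S(4,2) = 54.6400; S(4,3) = 48.4613; S(4,4) = 42.9813
Terminal payoffs V(N, i) = max(K - S_T, 0):
  V(4,0) = 0.000000; V(4,1) = 0.000000; V(4,2) = 0.000000; V(4,3) = 4.548667; V(4,4) = 10.028654
Backward induction: V(k, i) = exp(-r*dt) * [p * V(k+1, i) + (1-p) * V(k+1, i+1)]; then take max(V_cont, immediate exercise) for American.
  V(3,0) = exp(-r*dt) * [p*0.000000 + (1-p)*0.000000] = 0.000000; exercise = 0.000000; V(3,0) = max -> 0.000000
  V(3,1) = exp(-r*dt) * [p*0.000000 + (1-p)*0.000000] = 0.000000; exercise = 0.000000; V(3,1) = max -> 0.000000
  V(3,2) = exp(-r*dt) * [p*0.000000 + (1-p)*4.548667] = 1.947377; exercise = 1.551986; V(3,2) = max -> 1.947377
  V(3,3) = exp(-r*dt) * [p*4.548667 + (1-p)*10.028654] = 6.839380; exercise = 7.370836; V(3,3) = max -> 7.370836
  V(2,0) = exp(-r*dt) * [p*0.000000 + (1-p)*0.000000] = 0.000000; exercise = 0.000000; V(2,0) = max -> 0.000000
  V(2,1) = exp(-r*dt) * [p*0.000000 + (1-p)*1.947377] = 0.833712; exercise = 0.000000; V(2,1) = max -> 0.833712
  V(2,2) = exp(-r*dt) * [p*1.947377 + (1-p)*7.370836] = 4.245560; exercise = 4.548667; V(2,2) = max -> 4.548667
  V(1,0) = exp(-r*dt) * [p*0.000000 + (1-p)*0.833712] = 0.356929; exercise = 0.000000; V(1,0) = max -> 0.356929
  V(1,1) = exp(-r*dt) * [p*0.833712 + (1-p)*4.548667] = 2.414009; exercise = 1.551986; V(1,1) = max -> 2.414009
  V(0,0) = exp(-r*dt) * [p*0.356929 + (1-p)*2.414009] = 1.233261; exercise = 0.000000; V(0,0) = max -> 1.233261

Answer: Price = V(0,0) = 1.2333


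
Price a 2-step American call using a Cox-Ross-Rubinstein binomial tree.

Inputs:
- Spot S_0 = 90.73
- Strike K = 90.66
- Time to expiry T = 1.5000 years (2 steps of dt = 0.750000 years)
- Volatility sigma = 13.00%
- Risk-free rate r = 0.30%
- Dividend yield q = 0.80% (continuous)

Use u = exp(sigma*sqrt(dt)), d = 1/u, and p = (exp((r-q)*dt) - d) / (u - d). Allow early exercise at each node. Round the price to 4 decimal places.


dt = T/N = 0.750000
u = exp(sigma*sqrt(dt)) = 1.119165; d = 1/u = 0.893523
p = (exp((r-q)*dt) - d) / (u - d) = 0.455296
Discount per step: exp(-r*dt) = 0.997753
Stock lattice S(k, i) with i counting down-moves:
  k=0: S(0,0) = 90.7300
  k=1: S(1,0) = 101.5419; S(1,1) = 81.0693
  k=2: S(2,0) = 113.6422; S(2,1) = 90.7300; S(2,2) = 72.4373
Terminal payoffs V(N, i) = max(S_T - K, 0):
  V(2,0) = 22.982172; V(2,1) = 0.070000; V(2,2) = 0.000000
Backward induction: V(k, i) = exp(-r*dt) * [p * V(k+1, i) + (1-p) * V(k+1, i+1)]; then take max(V_cont, immediate exercise) for American.
  V(1,0) = exp(-r*dt) * [p*22.982172 + (1-p)*0.070000] = 10.478213; exercise = 10.881884; V(1,0) = max -> 10.881884
  V(1,1) = exp(-r*dt) * [p*0.070000 + (1-p)*0.000000] = 0.031799; exercise = 0.000000; V(1,1) = max -> 0.031799
  V(0,0) = exp(-r*dt) * [p*10.881884 + (1-p)*0.031799] = 4.960623; exercise = 0.070000; V(0,0) = max -> 4.960623

Answer: Price = V(0,0) = 4.9606


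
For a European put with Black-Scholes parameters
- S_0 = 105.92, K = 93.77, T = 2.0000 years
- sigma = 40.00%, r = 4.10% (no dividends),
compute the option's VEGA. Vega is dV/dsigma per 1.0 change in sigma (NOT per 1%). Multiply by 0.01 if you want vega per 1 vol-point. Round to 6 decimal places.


Answer: Vega = 48.592885

Derivation:
d1 = 0.6431827668; d2 = 0.0774973419
phi(d1) = 0.3243991526; exp(-qT) = 1.0000000000; exp(-rT) = 0.9212719587
Vega = S * exp(-qT) * phi(d1) * sqrt(T) = 105.9200 * 1.0000000000 * 0.3243991526 * 1.4142135624 = 48.592885


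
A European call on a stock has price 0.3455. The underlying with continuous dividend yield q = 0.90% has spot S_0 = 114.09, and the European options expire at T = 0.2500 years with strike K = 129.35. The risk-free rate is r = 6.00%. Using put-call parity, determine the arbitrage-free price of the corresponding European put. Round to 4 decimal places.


Answer: Put price = 13.9361

Derivation:
Put-call parity: C - P = S_0 * exp(-qT) - K * exp(-rT).
S_0 * exp(-qT) = 114.0900 * 0.99775253 = 113.83358607
K * exp(-rT) = 129.3500 * 0.98511194 = 127.42422939
P = C - S*exp(-qT) + K*exp(-rT)
P = 0.3455 - 113.83358607 + 127.42422939 = 13.9361


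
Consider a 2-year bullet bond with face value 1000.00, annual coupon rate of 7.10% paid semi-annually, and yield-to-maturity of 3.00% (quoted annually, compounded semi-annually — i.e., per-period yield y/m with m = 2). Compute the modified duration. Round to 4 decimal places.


Answer: Modified duration = 1.8756

Derivation:
Coupon per period c = face * coupon_rate / m = 35.500000
Periods per year m = 2; per-period yield y/m = 0.015000
Number of cashflows N = 4
Cashflows (t years, CF_t, discount factor 1/(1+y/m)^(m*t), PV):
  t = 0.5000: CF_t = 35.500000, DF = 0.985222, PV = 34.975369
  t = 1.0000: CF_t = 35.500000, DF = 0.970662, PV = 34.458492
  t = 1.5000: CF_t = 35.500000, DF = 0.956317, PV = 33.949253
  t = 2.0000: CF_t = 1035.500000, DF = 0.942184, PV = 975.631770
Price P = sum_t PV_t = 1079.014885
First compute Macaulay numerator sum_t t * PV_t:
  t * PV_t at t = 0.5000: 17.487685
  t * PV_t at t = 1.0000: 34.458492
  t * PV_t at t = 1.5000: 50.923880
  t * PV_t at t = 2.0000: 1951.263541
Macaulay duration D = 2054.133598 / 1079.014885 = 1.903712
Modified duration = D / (1 + y/m) = 1.903712 / (1 + 0.015000) = 1.875578


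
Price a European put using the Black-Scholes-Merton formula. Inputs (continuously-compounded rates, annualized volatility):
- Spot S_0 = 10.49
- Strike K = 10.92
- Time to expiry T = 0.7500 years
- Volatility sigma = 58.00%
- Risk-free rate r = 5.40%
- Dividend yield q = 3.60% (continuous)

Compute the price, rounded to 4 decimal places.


d1 = (ln(S/K) + (r - q + 0.5*sigma^2) * T) / (sigma * sqrt(T)) = 0.19804399
d2 = d1 - sigma * sqrt(T) = -0.30425075
exp(-rT) = 0.96030916; exp(-qT) = 0.97336124
P = K * exp(-rT) * N(-d2) - S_0 * exp(-qT) * N(-d1)
N(-d1) = 0.42150532; N(-d2) = 0.61953157
P = 10.9200 * 0.96030916 * 0.61953157 - 10.4900 * 0.97336124 * 0.42150532 = 2.1930

Answer: Price = 2.1930
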